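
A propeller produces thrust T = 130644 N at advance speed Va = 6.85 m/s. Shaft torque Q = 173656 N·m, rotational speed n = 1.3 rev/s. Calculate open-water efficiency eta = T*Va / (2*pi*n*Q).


Formula: eta = T * Va / (2 * pi * n * Q)
Step 1 — numerator = T * Va = 130644 * 6.85 = 894911.4
Step 2 — 2 * pi * n = 2 * pi * 1.3 = 8.168141
Step 3 — denominator = 8.168141 * 173656 = 1418446.69
Step 4 — eta = 894911.4 / 1418446.69 ≈ 0.63091 (5 s.f.)

0.63091


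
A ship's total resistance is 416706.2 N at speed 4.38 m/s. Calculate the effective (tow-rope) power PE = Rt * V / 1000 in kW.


Formula: PE = Rt * V / 1000 (kW)
Step 1 — PE (W) = 416706.2 * 4.38 = 1825173.156 W
Step 2 — PE (kW) = 1825173.156 / 1000 ≈ 1825.2 kW (5 s.f.)

1825.2 kW


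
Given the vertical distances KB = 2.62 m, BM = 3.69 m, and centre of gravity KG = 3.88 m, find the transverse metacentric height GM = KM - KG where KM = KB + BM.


Formula: GM = KB + BM - KG
Step 1 — KM = KB + BM = 2.62 + 3.69 = 6.31 m
Step 2 — GM = KM - KG = 6.31 - 3.88 = 2.43 m

2.43 m


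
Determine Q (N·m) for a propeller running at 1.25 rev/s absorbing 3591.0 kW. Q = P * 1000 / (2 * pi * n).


Formula: Q = P_W / (2 * pi * n)
Step 1 — P_W = 3591.0 kW * 1000 = 3591000.0 W
Step 2 — 2 * pi * n = 2 * pi * 1.25 = 7.853982
Step 3 — Q = 3591000.0 / 7.853982 ≈ 457220 N·m (5 s.f.)

457220 N·m


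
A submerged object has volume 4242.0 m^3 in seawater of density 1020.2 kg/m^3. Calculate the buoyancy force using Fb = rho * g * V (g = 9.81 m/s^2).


Formula: Fb = rho * g * V
Substituting: Fb = 1020.2 * 9.81 * 4242.0
Intermediate: 1020.2 * 9.81 = 10008.162
Result: Fb = 10008.162 * 4242.0 ≈ 42455000 N (5 s.f.)

42455000 N


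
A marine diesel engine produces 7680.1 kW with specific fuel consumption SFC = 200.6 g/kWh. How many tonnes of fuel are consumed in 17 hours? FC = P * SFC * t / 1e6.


Formula: FC (tonnes) = P * SFC * t / 1,000,000
Step 1 — P * SFC * t = 7680.1 * 200.6 * 17 = 26190677.02 g
Step 2 — FC (tonnes) = 26190677.02 / 1,000,000 ≈ 26.191 tonnes (5 s.f.)

26.191 tonnes


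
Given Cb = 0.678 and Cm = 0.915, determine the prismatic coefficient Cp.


Formula: Cp = Cb / Cm
Substituting: Cp = 0.678 / 0.915
Result: Cp ≈ 0.74098 (5 s.f.)

0.74098


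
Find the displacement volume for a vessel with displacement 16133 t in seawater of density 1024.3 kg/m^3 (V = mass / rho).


Formula: V = mass / rho
Step 1 — convert tonnes to kg: 16133 t * 1000 = 16133000 kg
Step 2 — V = 16133000 / 1024.3 ≈ 15750 m^3 (5 s.f.)

15750 m^3


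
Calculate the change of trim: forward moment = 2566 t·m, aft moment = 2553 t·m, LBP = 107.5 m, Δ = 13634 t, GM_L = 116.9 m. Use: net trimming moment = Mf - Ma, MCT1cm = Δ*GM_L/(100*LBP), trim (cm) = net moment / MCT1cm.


Formula: net trimming moment = Mf - Ma; MCT1cm = Δ*GM_L/(100*LBP); trim = net moment / MCT1cm
Step 1 — net trimming moment = 2566 - 2553 = 13 t·m
Step 2 — MCT1cm = 13634 * 116.9 / (100 * 107.5) = 148.2618 t·m/cm
Step 3 — trim = 13 / 148.2618 ≈ 0.087683 cm (5 s.f.)

0.087683 cm


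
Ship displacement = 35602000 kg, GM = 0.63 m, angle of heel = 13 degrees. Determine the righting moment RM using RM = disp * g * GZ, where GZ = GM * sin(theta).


Formula: GZ = GM * sin(theta); RM = disp * g * GZ
Step 1 — GZ = 0.63 * sin(13°) = 0.63 * 0.224951 = 0.141719 m
Step 2 — RM = 35602000 * 9.81 * 0.141719 ≈ 49496000 N·m (5 s.f.)

49496000 N·m


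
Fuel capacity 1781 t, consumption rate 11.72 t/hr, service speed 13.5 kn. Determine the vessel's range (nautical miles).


Formula: endurance = fuel / rate; range = endurance * speed
Step 1 — endurance = 1781 / 11.72 = 151.9625 hours
Step 2 — range = 151.9625 * 13.5 ≈ 2051.5 nautical miles (5 s.f.)

2051.5 NM


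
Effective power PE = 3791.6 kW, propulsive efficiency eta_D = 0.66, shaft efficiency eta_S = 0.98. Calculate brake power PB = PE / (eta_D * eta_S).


Formula: PB = PE / (eta_D * eta_S)
Step 1 — combined efficiency = eta_D * eta_S = 0.66 * 0.98 = 0.6468
Step 2 — PB = 3791.6 / 0.6468 ≈ 5862.1 kW (5 s.f.)

5862.1 kW


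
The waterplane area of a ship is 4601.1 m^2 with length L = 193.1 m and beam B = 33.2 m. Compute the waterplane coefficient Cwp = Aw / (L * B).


Formula: Cwp = Aw / (L * B)
Step 1 — L * B = 193.1 * 33.2 = 6410.92 m^2
Step 2 — Cwp = 4601.1 / 6410.92 ≈ 0.71770 (5 s.f.)

0.71770


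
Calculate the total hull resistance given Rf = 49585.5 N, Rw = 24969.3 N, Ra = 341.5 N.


Formula: Rt = Rf + Rw + Ra
Substituting: Rt = 49585.5 + 24969.3 + 341.5
Result: Rt = 74896.3 N

74896.3 N


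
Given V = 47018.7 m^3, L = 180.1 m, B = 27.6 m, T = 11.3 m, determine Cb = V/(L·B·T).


Formula: Cb = V / (L * B * T)
Step 1 — L * B * T = 180.1 * 27.6 * 11.3 = 56169.588 m^3
Step 2 — Cb = 47018.7 / 56169.588 ≈ 0.83708 (5 s.f.)

0.83708


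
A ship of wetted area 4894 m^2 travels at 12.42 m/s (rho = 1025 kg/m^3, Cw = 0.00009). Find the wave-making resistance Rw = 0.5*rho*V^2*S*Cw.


Formula: Rw = 0.5 * rho * V^2 * S * Cw
Step 1 — V^2 = 12.42^2 = 154.2564
Step 2 — 0.5 * rho * V^2 = 0.5 * 1025 * 154.2564 = 79056.405
Step 3 — Rw = 79056.405 * 4894 * 0.00009 ≈ 34821 N (5 s.f.)

34821 N


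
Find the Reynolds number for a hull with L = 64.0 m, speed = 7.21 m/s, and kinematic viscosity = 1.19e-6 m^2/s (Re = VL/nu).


Formula: Re = V * L / nu
Step 1 — V * L = 7.21 * 64.0 = 461.44 m^2/s
Step 2 — Re = 461.44 / 1.19e-6 = 3.88e+08

3.88e+08


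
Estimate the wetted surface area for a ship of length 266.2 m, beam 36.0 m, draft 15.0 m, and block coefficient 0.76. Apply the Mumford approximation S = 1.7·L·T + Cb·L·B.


Formula: S = 1.7*L*T + V/T with V = Cb*L*B*T, i.e. S = L * (1.7*T + Cb*B)
Step 1 — 1.7*T = 1.7 * 15.0 = 25.5 m
Step 2 — Cb*B = 0.76 * 36.0 = 27.36 m
Step 3 — 1.7*T + Cb*B = 25.5 + 27.36 = 52.86 m
Step 4 — S = 266.2 * 52.86 ≈ 14071 m^2 (5 s.f.)

14071 m^2


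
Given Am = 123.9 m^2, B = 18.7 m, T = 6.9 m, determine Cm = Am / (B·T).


Formula: Cm = Am / (B * T)
Step 1 — B * T = 18.7 * 6.9 = 129.03 m^2
Step 2 — Cm = 123.9 / 129.03 ≈ 0.96024 (5 s.f.)

0.96024


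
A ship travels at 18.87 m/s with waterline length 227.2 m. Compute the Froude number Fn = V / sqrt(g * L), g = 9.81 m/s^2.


Formula: Fn = V / sqrt(g * L)
Step 1 — g * L = 9.81 * 227.2 = 2228.832
Step 2 — sqrt(g * L) = sqrt(2228.832) = 47.210507
Step 3 — Fn = 18.87 / 47.210507 ≈ 0.39970 (5 s.f.)

0.39970


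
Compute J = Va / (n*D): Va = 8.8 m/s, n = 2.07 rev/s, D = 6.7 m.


Formula: J = Va / (n * D)
Step 1 — n * D = 2.07 * 6.7 = 13.869
Step 2 — J = 8.8 / 13.869 ≈ 0.63451 (5 s.f.)

0.63451


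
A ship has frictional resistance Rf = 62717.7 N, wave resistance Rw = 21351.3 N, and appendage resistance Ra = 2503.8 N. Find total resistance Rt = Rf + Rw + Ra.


Formula: Rt = Rf + Rw + Ra
Substituting: Rt = 62717.7 + 21351.3 + 2503.8
Result: Rt = 86572.8 N

86572.8 N


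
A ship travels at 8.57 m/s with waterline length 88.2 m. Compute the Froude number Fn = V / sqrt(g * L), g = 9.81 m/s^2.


Formula: Fn = V / sqrt(g * L)
Step 1 — g * L = 9.81 * 88.2 = 865.242
Step 2 — sqrt(g * L) = sqrt(865.242) = 29.414996
Step 3 — Fn = 8.57 / 29.414996 ≈ 0.29135 (5 s.f.)

0.29135


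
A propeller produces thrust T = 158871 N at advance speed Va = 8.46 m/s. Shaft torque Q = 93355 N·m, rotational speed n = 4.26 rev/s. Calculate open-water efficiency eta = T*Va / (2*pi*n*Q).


Formula: eta = T * Va / (2 * pi * n * Q)
Step 1 — numerator = T * Va = 158871 * 8.46 = 1344048.66
Step 2 — 2 * pi * n = 2 * pi * 4.26 = 26.766369
Step 3 — denominator = 26.766369 * 93355 = 2498774.38
Step 4 — eta = 1344048.66 / 2498774.38 ≈ 0.53788 (5 s.f.)

0.53788


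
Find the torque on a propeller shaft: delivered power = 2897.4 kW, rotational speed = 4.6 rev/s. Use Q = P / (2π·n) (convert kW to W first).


Formula: Q = P_W / (2 * pi * n)
Step 1 — P_W = 2897.4 kW * 1000 = 2897400.0 W
Step 2 — 2 * pi * n = 2 * pi * 4.6 = 28.902652
Step 3 — Q = 2897400.0 / 28.902652 ≈ 100250 N·m (5 s.f.)

100250 N·m


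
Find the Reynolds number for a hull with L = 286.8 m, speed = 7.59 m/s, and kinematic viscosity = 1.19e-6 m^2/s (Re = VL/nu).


Formula: Re = V * L / nu
Step 1 — V * L = 7.59 * 286.8 = 2176.812 m^2/s
Step 2 — Re = 2176.812 / 1.19e-6 = 1.83e+09

1.83e+09


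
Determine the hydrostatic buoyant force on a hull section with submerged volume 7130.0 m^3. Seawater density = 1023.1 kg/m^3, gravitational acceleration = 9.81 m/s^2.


Formula: Fb = rho * g * V
Substituting: Fb = 1023.1 * 9.81 * 7130.0
Intermediate: 1023.1 * 9.81 = 10036.611
Result: Fb = 10036.611 * 7130.0 ≈ 71561000 N (5 s.f.)

71561000 N


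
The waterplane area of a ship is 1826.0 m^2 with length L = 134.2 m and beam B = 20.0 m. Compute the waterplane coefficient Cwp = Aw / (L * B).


Formula: Cwp = Aw / (L * B)
Step 1 — L * B = 134.2 * 20.0 = 2684.0 m^2
Step 2 — Cwp = 1826.0 / 2684.0 ≈ 0.68033 (5 s.f.)

0.68033


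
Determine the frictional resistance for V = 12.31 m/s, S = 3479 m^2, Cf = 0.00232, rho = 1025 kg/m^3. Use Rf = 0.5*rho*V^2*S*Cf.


Formula: Rf = 0.5 * rho * V^2 * S * Cf
Step 1 — V^2 = 12.31^2 = 151.5361
Step 2 — 0.5 * rho * V^2 = 0.5 * 1025 * 151.5361 = 77662.25125
Step 3 — Rf = 77662.25125 * 3479 * 0.00232 ≈ 626830 N (5 s.f.)

626830 N


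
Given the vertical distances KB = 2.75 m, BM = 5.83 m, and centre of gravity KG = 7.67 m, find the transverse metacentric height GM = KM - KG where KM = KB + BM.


Formula: GM = KB + BM - KG
Step 1 — KM = KB + BM = 2.75 + 5.83 = 8.58 m
Step 2 — GM = KM - KG = 8.58 - 7.67 = 0.91 m

0.91 m


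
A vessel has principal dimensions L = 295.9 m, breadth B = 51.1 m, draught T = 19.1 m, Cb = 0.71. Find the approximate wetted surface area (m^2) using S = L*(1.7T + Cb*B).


Formula: S = 1.7*L*T + V/T with V = Cb*L*B*T, i.e. S = L * (1.7*T + Cb*B)
Step 1 — 1.7*T = 1.7 * 19.1 = 32.47 m
Step 2 — Cb*B = 0.71 * 51.1 = 36.281 m
Step 3 — 1.7*T + Cb*B = 32.47 + 36.281 = 68.751 m
Step 4 — S = 295.9 * 68.751 ≈ 20343 m^2 (5 s.f.)

20343 m^2


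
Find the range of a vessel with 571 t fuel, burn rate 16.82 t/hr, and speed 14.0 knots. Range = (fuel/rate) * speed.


Formula: endurance = fuel / rate; range = endurance * speed
Step 1 — endurance = 571 / 16.82 = 33.9477 hours
Step 2 — range = 33.9477 * 14.0 ≈ 475.27 nautical miles (5 s.f.)

475.27 NM


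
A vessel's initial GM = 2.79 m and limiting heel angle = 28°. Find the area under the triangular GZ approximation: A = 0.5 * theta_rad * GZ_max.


Formula: GZ_max = GM * sin(theta); Area = 0.5 * theta_rad * GZ_max
Step 1 — GZ_max = 2.79 * sin(28°) = 2.79 * 0.469472 = 1.309827 m
Step 2 — theta_rad = 28 * pi/180 = 0.488692 rad
Step 3 — Area = 0.5 * 0.488692 * 1.309827 ≈ 0.32005 m·rad (5 s.f.)

0.32005 m·rad


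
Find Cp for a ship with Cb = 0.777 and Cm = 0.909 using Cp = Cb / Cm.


Formula: Cp = Cb / Cm
Substituting: Cp = 0.777 / 0.909
Result: Cp ≈ 0.85479 (5 s.f.)

0.85479


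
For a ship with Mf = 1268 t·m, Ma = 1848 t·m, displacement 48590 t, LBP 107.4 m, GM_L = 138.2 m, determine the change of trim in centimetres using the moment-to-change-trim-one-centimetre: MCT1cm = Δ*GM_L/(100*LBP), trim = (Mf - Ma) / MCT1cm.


Formula: net trimming moment = Mf - Ma; MCT1cm = Δ*GM_L/(100*LBP); trim = net moment / MCT1cm
Step 1 — net trimming moment = 1268 - 1848 = -580 t·m
Step 2 — MCT1cm = 48590 * 138.2 / (100 * 107.4) = 625.2456 t·m/cm
Step 3 — trim = -580 / 625.2456 ≈ -0.92764 cm (5 s.f.)

-0.92764 cm


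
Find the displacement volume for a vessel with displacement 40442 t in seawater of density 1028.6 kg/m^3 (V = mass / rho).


Formula: V = mass / rho
Step 1 — convert tonnes to kg: 40442 t * 1000 = 40442000 kg
Step 2 — V = 40442000 / 1028.6 ≈ 39318 m^3 (5 s.f.)

39318 m^3


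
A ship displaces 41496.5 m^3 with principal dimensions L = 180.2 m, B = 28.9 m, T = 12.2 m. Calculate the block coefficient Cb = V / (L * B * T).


Formula: Cb = V / (L * B * T)
Step 1 — L * B * T = 180.2 * 28.9 * 12.2 = 63534.916 m^3
Step 2 — Cb = 41496.5 / 63534.916 ≈ 0.65313 (5 s.f.)

0.65313


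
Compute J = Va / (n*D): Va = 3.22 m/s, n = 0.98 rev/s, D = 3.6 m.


Formula: J = Va / (n * D)
Step 1 — n * D = 0.98 * 3.6 = 3.528
Step 2 — J = 3.22 / 3.528 ≈ 0.91270 (5 s.f.)

0.91270


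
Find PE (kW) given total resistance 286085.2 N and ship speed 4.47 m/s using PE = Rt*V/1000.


Formula: PE = Rt * V / 1000 (kW)
Step 1 — PE (W) = 286085.2 * 4.47 = 1278800.844 W
Step 2 — PE (kW) = 1278800.844 / 1000 ≈ 1278.8 kW (5 s.f.)

1278.8 kW


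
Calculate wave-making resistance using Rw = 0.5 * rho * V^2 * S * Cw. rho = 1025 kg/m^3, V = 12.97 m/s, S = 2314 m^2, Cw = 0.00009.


Formula: Rw = 0.5 * rho * V^2 * S * Cw
Step 1 — V^2 = 12.97^2 = 168.2209
Step 2 — 0.5 * rho * V^2 = 0.5 * 1025 * 168.2209 = 86213.21125
Step 3 — Rw = 86213.21125 * 2314 * 0.00009 ≈ 17955 N (5 s.f.)

17955 N


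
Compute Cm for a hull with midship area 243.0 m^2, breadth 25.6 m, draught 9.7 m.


Formula: Cm = Am / (B * T)
Step 1 — B * T = 25.6 * 9.7 = 248.32 m^2
Step 2 — Cm = 243.0 / 248.32 ≈ 0.97858 (5 s.f.)

0.97858


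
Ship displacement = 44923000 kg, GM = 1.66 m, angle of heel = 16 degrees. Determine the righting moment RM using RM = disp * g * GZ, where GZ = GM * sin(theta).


Formula: GZ = GM * sin(theta); RM = disp * g * GZ
Step 1 — GZ = 1.66 * sin(16°) = 1.66 * 0.275637 = 0.457557 m
Step 2 — RM = 44923000 * 9.81 * 0.457557 ≈ 201640000 N·m (5 s.f.)

201640000 N·m


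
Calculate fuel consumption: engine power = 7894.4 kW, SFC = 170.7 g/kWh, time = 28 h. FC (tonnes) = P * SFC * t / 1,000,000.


Formula: FC (tonnes) = P * SFC * t / 1,000,000
Step 1 — P * SFC * t = 7894.4 * 170.7 * 28 = 37732074.24 g
Step 2 — FC (tonnes) = 37732074.24 / 1,000,000 ≈ 37.732 tonnes (5 s.f.)

37.732 tonnes


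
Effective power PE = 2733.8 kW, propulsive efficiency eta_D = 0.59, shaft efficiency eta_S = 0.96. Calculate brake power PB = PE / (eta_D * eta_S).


Formula: PB = PE / (eta_D * eta_S)
Step 1 — combined efficiency = eta_D * eta_S = 0.59 * 0.96 = 0.5664
Step 2 — PB = 2733.8 / 0.5664 ≈ 4826.6 kW (5 s.f.)

4826.6 kW


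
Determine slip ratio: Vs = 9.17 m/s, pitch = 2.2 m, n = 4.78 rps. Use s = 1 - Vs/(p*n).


Formula: s = 1 - Vs / (p * n)
Step 1 — p * n = 2.2 * 4.78 = 10.516
Step 2 — Vs / (p*n) = 9.17 / 10.516 = 0.872005 (6 d.p.)
Step 3 — s = 1 - 0.872005 = 0.127995

0.127995


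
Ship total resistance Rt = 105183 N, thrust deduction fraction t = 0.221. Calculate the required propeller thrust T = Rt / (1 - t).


Formula: T = Rt / (1 - t)
Step 1 — (1 - t) = 1 - 0.221 = 0.779
Step 2 — T = 105183 / 0.779 ≈ 135020 N (5 s.f.)

135020 N


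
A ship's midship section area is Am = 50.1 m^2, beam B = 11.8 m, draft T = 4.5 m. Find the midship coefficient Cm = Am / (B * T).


Formula: Cm = Am / (B * T)
Step 1 — B * T = 11.8 * 4.5 = 53.1 m^2
Step 2 — Cm = 50.1 / 53.1 ≈ 0.94350 (5 s.f.)

0.94350


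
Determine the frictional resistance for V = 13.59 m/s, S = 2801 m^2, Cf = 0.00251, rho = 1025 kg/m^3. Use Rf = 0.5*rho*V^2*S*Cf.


Formula: Rf = 0.5 * rho * V^2 * S * Cf
Step 1 — V^2 = 13.59^2 = 184.6881
Step 2 — 0.5 * rho * V^2 = 0.5 * 1025 * 184.6881 = 94652.65125
Step 3 — Rf = 94652.65125 * 2801 * 0.00251 ≈ 665460 N (5 s.f.)

665460 N


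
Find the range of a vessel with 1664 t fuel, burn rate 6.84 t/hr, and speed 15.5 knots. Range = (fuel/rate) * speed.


Formula: endurance = fuel / rate; range = endurance * speed
Step 1 — endurance = 1664 / 6.84 = 243.2749 hours
Step 2 — range = 243.2749 * 15.5 ≈ 3770.8 nautical miles (5 s.f.)

3770.8 NM


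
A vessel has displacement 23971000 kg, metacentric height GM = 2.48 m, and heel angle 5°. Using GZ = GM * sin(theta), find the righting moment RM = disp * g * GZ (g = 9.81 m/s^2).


Formula: GZ = GM * sin(theta); RM = disp * g * GZ
Step 1 — GZ = 2.48 * sin(5°) = 2.48 * 0.087156 = 0.216147 m
Step 2 — RM = 23971000 * 9.81 * 0.216147 ≈ 50828000 N·m (5 s.f.)

50828000 N·m


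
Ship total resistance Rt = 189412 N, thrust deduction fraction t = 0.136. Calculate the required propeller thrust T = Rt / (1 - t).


Formula: T = Rt / (1 - t)
Step 1 — (1 - t) = 1 - 0.136 = 0.864
Step 2 — T = 189412 / 0.864 ≈ 219230 N (5 s.f.)

219230 N


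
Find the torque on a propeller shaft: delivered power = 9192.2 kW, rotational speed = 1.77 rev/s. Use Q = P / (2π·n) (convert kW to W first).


Formula: Q = P_W / (2 * pi * n)
Step 1 — P_W = 9192.2 kW * 1000 = 9192200.0 W
Step 2 — 2 * pi * n = 2 * pi * 1.77 = 11.121238
Step 3 — Q = 9192200.0 / 11.121238 ≈ 826540 N·m (5 s.f.)

826540 N·m


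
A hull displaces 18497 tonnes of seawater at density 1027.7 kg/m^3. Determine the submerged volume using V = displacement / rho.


Formula: V = mass / rho
Step 1 — convert tonnes to kg: 18497 t * 1000 = 18497000 kg
Step 2 — V = 18497000 / 1027.7 ≈ 17998 m^3 (5 s.f.)

17998 m^3


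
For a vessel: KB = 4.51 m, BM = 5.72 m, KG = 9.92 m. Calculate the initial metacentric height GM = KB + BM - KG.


Formula: GM = KB + BM - KG
Step 1 — KM = KB + BM = 4.51 + 5.72 = 10.23 m
Step 2 — GM = KM - KG = 10.23 - 9.92 = 0.31 m

0.31 m


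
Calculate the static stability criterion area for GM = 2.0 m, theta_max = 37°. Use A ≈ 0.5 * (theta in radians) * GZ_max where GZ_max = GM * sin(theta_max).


Formula: GZ_max = GM * sin(theta); Area = 0.5 * theta_rad * GZ_max
Step 1 — GZ_max = 2.0 * sin(37°) = 2.0 * 0.601815 = 1.20363 m
Step 2 — theta_rad = 37 * pi/180 = 0.645772 rad
Step 3 — Area = 0.5 * 0.645772 * 1.20363 ≈ 0.38864 m·rad (5 s.f.)

0.38864 m·rad


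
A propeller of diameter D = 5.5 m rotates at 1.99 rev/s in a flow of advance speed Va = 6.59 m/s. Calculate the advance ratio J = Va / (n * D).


Formula: J = Va / (n * D)
Step 1 — n * D = 1.99 * 5.5 = 10.945
Step 2 — J = 6.59 / 10.945 ≈ 0.60210 (5 s.f.)

0.60210


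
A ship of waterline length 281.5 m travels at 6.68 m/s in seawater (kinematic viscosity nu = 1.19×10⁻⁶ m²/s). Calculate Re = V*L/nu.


Formula: Re = V * L / nu
Step 1 — V * L = 6.68 * 281.5 = 1880.42 m^2/s
Step 2 — Re = 1880.42 / 1.19e-6 = 1.58e+09

1.58e+09


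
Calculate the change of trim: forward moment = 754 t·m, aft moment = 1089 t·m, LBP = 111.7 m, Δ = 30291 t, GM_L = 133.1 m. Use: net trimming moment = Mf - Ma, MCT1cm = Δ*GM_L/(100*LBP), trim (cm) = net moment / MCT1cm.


Formula: net trimming moment = Mf - Ma; MCT1cm = Δ*GM_L/(100*LBP); trim = net moment / MCT1cm
Step 1 — net trimming moment = 754 - 1089 = -335 t·m
Step 2 — MCT1cm = 30291 * 133.1 / (100 * 111.7) = 360.9429 t·m/cm
Step 3 — trim = -335 / 360.9429 ≈ -0.92812 cm (5 s.f.)

-0.92812 cm


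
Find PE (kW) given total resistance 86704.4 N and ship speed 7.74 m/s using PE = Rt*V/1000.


Formula: PE = Rt * V / 1000 (kW)
Step 1 — PE (W) = 86704.4 * 7.74 = 671092.056 W
Step 2 — PE (kW) = 671092.056 / 1000 ≈ 671.09 kW (5 s.f.)

671.09 kW


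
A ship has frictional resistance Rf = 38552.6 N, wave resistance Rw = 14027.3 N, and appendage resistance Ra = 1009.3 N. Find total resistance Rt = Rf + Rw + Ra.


Formula: Rt = Rf + Rw + Ra
Substituting: Rt = 38552.6 + 14027.3 + 1009.3
Result: Rt = 53589.2 N

53589.2 N


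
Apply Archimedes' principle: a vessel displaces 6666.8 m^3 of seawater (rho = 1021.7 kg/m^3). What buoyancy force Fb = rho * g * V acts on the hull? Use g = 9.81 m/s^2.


Formula: Fb = rho * g * V
Substituting: Fb = 1021.7 * 9.81 * 6666.8
Intermediate: 1021.7 * 9.81 = 10022.877
Result: Fb = 10022.877 * 6666.8 ≈ 66821000 N (5 s.f.)

66821000 N


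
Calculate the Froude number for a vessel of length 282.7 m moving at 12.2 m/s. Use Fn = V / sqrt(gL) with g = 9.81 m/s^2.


Formula: Fn = V / sqrt(g * L)
Step 1 — g * L = 9.81 * 282.7 = 2773.287
Step 2 — sqrt(g * L) = sqrt(2773.287) = 52.662007
Step 3 — Fn = 12.2 / 52.662007 ≈ 0.23167 (5 s.f.)

0.23167


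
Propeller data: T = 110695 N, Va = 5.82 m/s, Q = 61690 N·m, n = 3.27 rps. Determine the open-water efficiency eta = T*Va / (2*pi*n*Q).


Formula: eta = T * Va / (2 * pi * n * Q)
Step 1 — numerator = T * Va = 110695 * 5.82 = 644244.9
Step 2 — 2 * pi * n = 2 * pi * 3.27 = 20.546016
Step 3 — denominator = 20.546016 * 61690 = 1267483.73
Step 4 — eta = 644244.9 / 1267483.73 ≈ 0.50829 (5 s.f.)

0.50829


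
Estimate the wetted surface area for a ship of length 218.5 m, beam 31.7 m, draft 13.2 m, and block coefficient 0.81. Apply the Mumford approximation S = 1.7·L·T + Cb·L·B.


Formula: S = 1.7*L*T + V/T with V = Cb*L*B*T, i.e. S = L * (1.7*T + Cb*B)
Step 1 — 1.7*T = 1.7 * 13.2 = 22.44 m
Step 2 — Cb*B = 0.81 * 31.7 = 25.677 m
Step 3 — 1.7*T + Cb*B = 22.44 + 25.677 = 48.117 m
Step 4 — S = 218.5 * 48.117 ≈ 10514 m^2 (5 s.f.)

10514 m^2


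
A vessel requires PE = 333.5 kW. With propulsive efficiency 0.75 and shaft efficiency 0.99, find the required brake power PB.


Formula: PB = PE / (eta_D * eta_S)
Step 1 — combined efficiency = eta_D * eta_S = 0.75 * 0.99 = 0.7425
Step 2 — PB = 333.5 / 0.7425 ≈ 449.16 kW (5 s.f.)

449.16 kW


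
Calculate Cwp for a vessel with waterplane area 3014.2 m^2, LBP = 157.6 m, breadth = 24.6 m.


Formula: Cwp = Aw / (L * B)
Step 1 — L * B = 157.6 * 24.6 = 3876.96 m^2
Step 2 — Cwp = 3014.2 / 3876.96 ≈ 0.77746 (5 s.f.)

0.77746


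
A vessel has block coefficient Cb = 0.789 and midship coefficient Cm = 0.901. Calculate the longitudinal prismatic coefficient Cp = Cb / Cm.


Formula: Cp = Cb / Cm
Substituting: Cp = 0.789 / 0.901
Result: Cp ≈ 0.87569 (5 s.f.)

0.87569


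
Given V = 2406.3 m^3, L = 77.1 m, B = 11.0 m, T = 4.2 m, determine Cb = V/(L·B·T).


Formula: Cb = V / (L * B * T)
Step 1 — L * B * T = 77.1 * 11.0 * 4.2 = 3562.02 m^3
Step 2 — Cb = 2406.3 / 3562.02 ≈ 0.67554 (5 s.f.)

0.67554


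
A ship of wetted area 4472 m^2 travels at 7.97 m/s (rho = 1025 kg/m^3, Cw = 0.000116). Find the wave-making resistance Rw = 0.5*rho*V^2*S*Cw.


Formula: Rw = 0.5 * rho * V^2 * S * Cw
Step 1 — V^2 = 7.97^2 = 63.5209
Step 2 — 0.5 * rho * V^2 = 0.5 * 1025 * 63.5209 = 32554.46125
Step 3 — Rw = 32554.46125 * 4472 * 0.000116 ≈ 16888 N (5 s.f.)

16888 N


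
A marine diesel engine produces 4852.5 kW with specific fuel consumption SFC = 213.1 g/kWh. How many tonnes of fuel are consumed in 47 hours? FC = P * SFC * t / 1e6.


Formula: FC (tonnes) = P * SFC * t / 1,000,000
Step 1 — P * SFC * t = 4852.5 * 213.1 * 47 = 48601184.25 g
Step 2 — FC (tonnes) = 48601184.25 / 1,000,000 ≈ 48.601 tonnes (5 s.f.)

48.601 tonnes


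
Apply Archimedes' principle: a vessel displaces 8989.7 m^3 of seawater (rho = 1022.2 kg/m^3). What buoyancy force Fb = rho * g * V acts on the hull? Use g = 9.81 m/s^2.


Formula: Fb = rho * g * V
Substituting: Fb = 1022.2 * 9.81 * 8989.7
Intermediate: 1022.2 * 9.81 = 10027.782
Result: Fb = 10027.782 * 8989.7 ≈ 90147000 N (5 s.f.)

90147000 N


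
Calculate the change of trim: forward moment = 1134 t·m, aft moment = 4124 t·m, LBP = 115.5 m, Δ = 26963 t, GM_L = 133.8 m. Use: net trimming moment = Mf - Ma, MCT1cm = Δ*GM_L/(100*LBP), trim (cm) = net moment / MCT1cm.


Formula: net trimming moment = Mf - Ma; MCT1cm = Δ*GM_L/(100*LBP); trim = net moment / MCT1cm
Step 1 — net trimming moment = 1134 - 4124 = -2990 t·m
Step 2 — MCT1cm = 26963 * 133.8 / (100 * 115.5) = 312.3506 t·m/cm
Step 3 — trim = -2990 / 312.3506 ≈ -9.5726 cm (5 s.f.)

-9.5726 cm


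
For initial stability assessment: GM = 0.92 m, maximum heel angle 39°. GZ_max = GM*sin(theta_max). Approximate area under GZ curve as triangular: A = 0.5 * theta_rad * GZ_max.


Formula: GZ_max = GM * sin(theta); Area = 0.5 * theta_rad * GZ_max
Step 1 — GZ_max = 0.92 * sin(39°) = 0.92 * 0.62932 = 0.578974 m
Step 2 — theta_rad = 39 * pi/180 = 0.680678 rad
Step 3 — Area = 0.5 * 0.680678 * 0.578974 ≈ 0.19705 m·rad (5 s.f.)

0.19705 m·rad


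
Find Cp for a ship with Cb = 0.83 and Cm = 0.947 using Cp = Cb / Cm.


Formula: Cp = Cb / Cm
Substituting: Cp = 0.83 / 0.947
Result: Cp ≈ 0.87645 (5 s.f.)

0.87645


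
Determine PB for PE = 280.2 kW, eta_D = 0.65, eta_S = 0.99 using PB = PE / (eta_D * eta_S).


Formula: PB = PE / (eta_D * eta_S)
Step 1 — combined efficiency = eta_D * eta_S = 0.65 * 0.99 = 0.6435
Step 2 — PB = 280.2 / 0.6435 ≈ 435.43 kW (5 s.f.)

435.43 kW


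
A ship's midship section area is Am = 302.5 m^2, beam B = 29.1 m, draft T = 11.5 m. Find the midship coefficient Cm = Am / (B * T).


Formula: Cm = Am / (B * T)
Step 1 — B * T = 29.1 * 11.5 = 334.65 m^2
Step 2 — Cm = 302.5 / 334.65 ≈ 0.90393 (5 s.f.)

0.90393


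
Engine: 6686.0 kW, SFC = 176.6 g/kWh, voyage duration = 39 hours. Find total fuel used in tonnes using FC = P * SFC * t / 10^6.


Formula: FC (tonnes) = P * SFC * t / 1,000,000
Step 1 — P * SFC * t = 6686.0 * 176.6 * 39 = 46049156.4 g
Step 2 — FC (tonnes) = 46049156.4 / 1,000,000 ≈ 46.049 tonnes (5 s.f.)

46.049 tonnes


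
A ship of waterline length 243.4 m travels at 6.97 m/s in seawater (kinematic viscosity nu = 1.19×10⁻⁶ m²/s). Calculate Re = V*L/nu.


Formula: Re = V * L / nu
Step 1 — V * L = 6.97 * 243.4 = 1696.498 m^2/s
Step 2 — Re = 1696.498 / 1.19e-6 = 1.43e+09

1.43e+09


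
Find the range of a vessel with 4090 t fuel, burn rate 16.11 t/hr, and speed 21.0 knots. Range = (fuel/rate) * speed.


Formula: endurance = fuel / rate; range = endurance * speed
Step 1 — endurance = 4090 / 16.11 = 253.8796 hours
Step 2 — range = 253.8796 * 21.0 ≈ 5331.5 nautical miles (5 s.f.)

5331.5 NM


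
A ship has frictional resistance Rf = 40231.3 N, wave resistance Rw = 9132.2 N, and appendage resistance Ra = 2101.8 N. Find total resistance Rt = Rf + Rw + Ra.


Formula: Rt = Rf + Rw + Ra
Substituting: Rt = 40231.3 + 9132.2 + 2101.8
Result: Rt = 51465.3 N

51465.3 N


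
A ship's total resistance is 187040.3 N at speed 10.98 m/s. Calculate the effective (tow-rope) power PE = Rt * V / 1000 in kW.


Formula: PE = Rt * V / 1000 (kW)
Step 1 — PE (W) = 187040.3 * 10.98 = 2053702.494 W
Step 2 — PE (kW) = 2053702.494 / 1000 ≈ 2053.7 kW (5 s.f.)

2053.7 kW


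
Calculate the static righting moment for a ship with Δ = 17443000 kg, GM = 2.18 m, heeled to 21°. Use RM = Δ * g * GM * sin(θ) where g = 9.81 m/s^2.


Formula: GZ = GM * sin(theta); RM = disp * g * GZ
Step 1 — GZ = 2.18 * sin(21°) = 2.18 * 0.358368 = 0.781242 m
Step 2 — RM = 17443000 * 9.81 * 0.781242 ≈ 133680000 N·m (5 s.f.)

133680000 N·m


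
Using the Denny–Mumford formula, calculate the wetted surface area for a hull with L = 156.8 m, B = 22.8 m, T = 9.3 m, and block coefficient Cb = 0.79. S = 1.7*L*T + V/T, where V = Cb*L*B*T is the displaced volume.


Formula: S = 1.7*L*T + V/T with V = Cb*L*B*T, i.e. S = L * (1.7*T + Cb*B)
Step 1 — 1.7*T = 1.7 * 9.3 = 15.81 m
Step 2 — Cb*B = 0.79 * 22.8 = 18.012 m
Step 3 — 1.7*T + Cb*B = 15.81 + 18.012 = 33.822 m
Step 4 — S = 156.8 * 33.822 ≈ 5303.3 m^2 (5 s.f.)

5303.3 m^2


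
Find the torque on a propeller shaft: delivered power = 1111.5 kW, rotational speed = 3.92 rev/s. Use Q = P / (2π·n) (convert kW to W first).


Formula: Q = P_W / (2 * pi * n)
Step 1 — P_W = 1111.5 kW * 1000 = 1111500.0 W
Step 2 — 2 * pi * n = 2 * pi * 3.92 = 24.630086
Step 3 — Q = 1111500.0 / 24.630086 ≈ 45128 N·m (5 s.f.)

45128 N·m


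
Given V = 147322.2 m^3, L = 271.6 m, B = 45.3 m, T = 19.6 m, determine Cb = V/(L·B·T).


Formula: Cb = V / (L * B * T)
Step 1 — L * B * T = 271.6 * 45.3 * 19.6 = 241148.208 m^3
Step 2 — Cb = 147322.2 / 241148.208 ≈ 0.61092 (5 s.f.)

0.61092


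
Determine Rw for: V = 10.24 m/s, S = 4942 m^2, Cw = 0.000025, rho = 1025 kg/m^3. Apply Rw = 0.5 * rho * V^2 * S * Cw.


Formula: Rw = 0.5 * rho * V^2 * S * Cw
Step 1 — V^2 = 10.24^2 = 104.8576
Step 2 — 0.5 * rho * V^2 = 0.5 * 1025 * 104.8576 = 53739.52
Step 3 — Rw = 53739.52 * 4942 * 0.000025 ≈ 6639.5 N (5 s.f.)

6639.5 N


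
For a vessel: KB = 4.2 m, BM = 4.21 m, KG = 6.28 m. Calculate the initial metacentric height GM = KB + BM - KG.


Formula: GM = KB + BM - KG
Step 1 — KM = KB + BM = 4.2 + 4.21 = 8.41 m
Step 2 — GM = KM - KG = 8.41 - 6.28 = 2.13 m

2.13 m


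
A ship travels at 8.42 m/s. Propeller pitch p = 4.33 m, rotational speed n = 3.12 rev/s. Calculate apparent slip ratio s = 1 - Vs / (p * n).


Formula: s = 1 - Vs / (p * n)
Step 1 — p * n = 4.33 * 3.12 = 13.5096
Step 2 — Vs / (p*n) = 8.42 / 13.5096 = 0.62326 (6 d.p.)
Step 3 — s = 1 - 0.62326 = 0.37674

0.37674


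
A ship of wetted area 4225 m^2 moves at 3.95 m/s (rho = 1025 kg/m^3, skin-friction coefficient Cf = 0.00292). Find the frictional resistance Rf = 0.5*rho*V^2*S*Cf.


Formula: Rf = 0.5 * rho * V^2 * S * Cf
Step 1 — V^2 = 3.95^2 = 15.6025
Step 2 — 0.5 * rho * V^2 = 0.5 * 1025 * 15.6025 = 7996.28125
Step 3 — Rf = 7996.28125 * 4225 * 0.00292 ≈ 98650 N (5 s.f.)

98650 N


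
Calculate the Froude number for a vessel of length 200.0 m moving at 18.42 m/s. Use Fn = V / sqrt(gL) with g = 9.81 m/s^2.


Formula: Fn = V / sqrt(g * L)
Step 1 — g * L = 9.81 * 200.0 = 1962.0
Step 2 — sqrt(g * L) = sqrt(1962.0) = 44.294469
Step 3 — Fn = 18.42 / 44.294469 ≈ 0.41585 (5 s.f.)

0.41585


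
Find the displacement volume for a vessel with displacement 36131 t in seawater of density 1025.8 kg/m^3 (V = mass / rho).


Formula: V = mass / rho
Step 1 — convert tonnes to kg: 36131 t * 1000 = 36131000 kg
Step 2 — V = 36131000 / 1025.8 ≈ 35222 m^3 (5 s.f.)

35222 m^3


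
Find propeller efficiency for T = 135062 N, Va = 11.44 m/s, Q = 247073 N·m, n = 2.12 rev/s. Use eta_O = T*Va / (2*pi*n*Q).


Formula: eta = T * Va / (2 * pi * n * Q)
Step 1 — numerator = T * Va = 135062 * 11.44 = 1545109.28
Step 2 — 2 * pi * n = 2 * pi * 2.12 = 13.320353
Step 3 — denominator = 13.320353 * 247073 = 3291099.58
Step 4 — eta = 1545109.28 / 3291099.58 ≈ 0.46948 (5 s.f.)

0.46948


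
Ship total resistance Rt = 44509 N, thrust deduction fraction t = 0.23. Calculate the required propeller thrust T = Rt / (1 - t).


Formula: T = Rt / (1 - t)
Step 1 — (1 - t) = 1 - 0.23 = 0.77
Step 2 — T = 44509 / 0.77 ≈ 57804 N (5 s.f.)

57804 N


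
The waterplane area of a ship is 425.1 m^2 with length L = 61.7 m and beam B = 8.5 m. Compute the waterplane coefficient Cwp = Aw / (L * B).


Formula: Cwp = Aw / (L * B)
Step 1 — L * B = 61.7 * 8.5 = 524.45 m^2
Step 2 — Cwp = 425.1 / 524.45 ≈ 0.81056 (5 s.f.)

0.81056


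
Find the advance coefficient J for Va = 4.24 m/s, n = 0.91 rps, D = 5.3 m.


Formula: J = Va / (n * D)
Step 1 — n * D = 0.91 * 5.3 = 4.823
Step 2 — J = 4.24 / 4.823 ≈ 0.87912 (5 s.f.)

0.87912


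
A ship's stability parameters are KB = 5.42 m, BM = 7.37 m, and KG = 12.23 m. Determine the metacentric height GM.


Formula: GM = KB + BM - KG
Step 1 — KM = KB + BM = 5.42 + 7.37 = 12.79 m
Step 2 — GM = KM - KG = 12.79 - 12.23 = 0.56 m

0.56 m


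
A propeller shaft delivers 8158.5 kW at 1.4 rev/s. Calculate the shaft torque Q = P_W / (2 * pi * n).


Formula: Q = P_W / (2 * pi * n)
Step 1 — P_W = 8158.5 kW * 1000 = 8158500.0 W
Step 2 — 2 * pi * n = 2 * pi * 1.4 = 8.796459
Step 3 — Q = 8158500.0 / 8.796459 ≈ 927480 N·m (5 s.f.)

927480 N·m


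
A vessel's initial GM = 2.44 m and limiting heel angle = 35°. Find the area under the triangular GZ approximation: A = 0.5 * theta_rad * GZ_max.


Formula: GZ_max = GM * sin(theta); Area = 0.5 * theta_rad * GZ_max
Step 1 — GZ_max = 2.44 * sin(35°) = 2.44 * 0.573576 = 1.399525 m
Step 2 — theta_rad = 35 * pi/180 = 0.610865 rad
Step 3 — Area = 0.5 * 0.610865 * 1.399525 ≈ 0.42746 m·rad (5 s.f.)

0.42746 m·rad


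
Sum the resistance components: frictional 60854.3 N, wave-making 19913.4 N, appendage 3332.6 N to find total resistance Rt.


Formula: Rt = Rf + Rw + Ra
Substituting: Rt = 60854.3 + 19913.4 + 3332.6
Result: Rt = 84100.3 N

84100.3 N


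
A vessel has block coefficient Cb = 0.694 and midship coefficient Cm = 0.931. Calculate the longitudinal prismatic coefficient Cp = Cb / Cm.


Formula: Cp = Cb / Cm
Substituting: Cp = 0.694 / 0.931
Result: Cp ≈ 0.74544 (5 s.f.)

0.74544


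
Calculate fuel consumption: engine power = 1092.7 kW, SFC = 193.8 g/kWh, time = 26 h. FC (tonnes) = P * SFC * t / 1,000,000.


Formula: FC (tonnes) = P * SFC * t / 1,000,000
Step 1 — P * SFC * t = 1092.7 * 193.8 * 26 = 5505896.76 g
Step 2 — FC (tonnes) = 5505896.76 / 1,000,000 ≈ 5.5059 tonnes (5 s.f.)

5.5059 tonnes


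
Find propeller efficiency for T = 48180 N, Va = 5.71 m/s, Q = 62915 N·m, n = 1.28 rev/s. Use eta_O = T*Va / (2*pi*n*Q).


Formula: eta = T * Va / (2 * pi * n * Q)
Step 1 — numerator = T * Va = 48180 * 5.71 = 275107.8
Step 2 — 2 * pi * n = 2 * pi * 1.28 = 8.042477
Step 3 — denominator = 8.042477 * 62915 = 505992.44
Step 4 — eta = 275107.8 / 505992.44 ≈ 0.54370 (5 s.f.)

0.54370


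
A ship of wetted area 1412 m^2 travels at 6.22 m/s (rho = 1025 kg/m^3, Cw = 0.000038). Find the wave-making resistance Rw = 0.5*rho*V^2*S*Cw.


Formula: Rw = 0.5 * rho * V^2 * S * Cw
Step 1 — V^2 = 6.22^2 = 38.6884
Step 2 — 0.5 * rho * V^2 = 0.5 * 1025 * 38.6884 = 19827.805
Step 3 — Rw = 19827.805 * 1412 * 0.000038 ≈ 1063.9 N (5 s.f.)

1063.9 N


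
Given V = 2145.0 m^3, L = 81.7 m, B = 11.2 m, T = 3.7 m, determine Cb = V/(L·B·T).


Formula: Cb = V / (L * B * T)
Step 1 — L * B * T = 81.7 * 11.2 * 3.7 = 3385.648 m^3
Step 2 — Cb = 2145.0 / 3385.648 ≈ 0.63356 (5 s.f.)

0.63356


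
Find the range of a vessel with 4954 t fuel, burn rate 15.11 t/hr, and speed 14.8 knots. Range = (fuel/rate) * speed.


Formula: endurance = fuel / rate; range = endurance * speed
Step 1 — endurance = 4954 / 15.11 = 327.8623 hours
Step 2 — range = 327.8623 * 14.8 ≈ 4852.4 nautical miles (5 s.f.)

4852.4 NM


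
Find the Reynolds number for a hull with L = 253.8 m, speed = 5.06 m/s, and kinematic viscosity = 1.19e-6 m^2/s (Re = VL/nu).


Formula: Re = V * L / nu
Step 1 — V * L = 5.06 * 253.8 = 1284.228 m^2/s
Step 2 — Re = 1284.228 / 1.19e-6 = 1.08e+09

1.08e+09


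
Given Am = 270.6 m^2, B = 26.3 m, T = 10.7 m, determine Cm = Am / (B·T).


Formula: Cm = Am / (B * T)
Step 1 — B * T = 26.3 * 10.7 = 281.41 m^2
Step 2 — Cm = 270.6 / 281.41 ≈ 0.96159 (5 s.f.)

0.96159


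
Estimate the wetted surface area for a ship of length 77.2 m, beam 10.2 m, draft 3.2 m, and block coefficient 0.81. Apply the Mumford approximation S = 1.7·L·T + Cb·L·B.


Formula: S = 1.7*L*T + V/T with V = Cb*L*B*T, i.e. S = L * (1.7*T + Cb*B)
Step 1 — 1.7*T = 1.7 * 3.2 = 5.44 m
Step 2 — Cb*B = 0.81 * 10.2 = 8.262 m
Step 3 — 1.7*T + Cb*B = 5.44 + 8.262 = 13.702 m
Step 4 — S = 77.2 * 13.702 ≈ 1057.8 m^2 (5 s.f.)

1057.8 m^2


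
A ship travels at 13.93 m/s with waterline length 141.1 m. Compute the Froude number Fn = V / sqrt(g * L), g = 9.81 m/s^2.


Formula: Fn = V / sqrt(g * L)
Step 1 — g * L = 9.81 * 141.1 = 1384.191
Step 2 — sqrt(g * L) = sqrt(1384.191) = 37.204717
Step 3 — Fn = 13.93 / 37.204717 ≈ 0.37441 (5 s.f.)

0.37441


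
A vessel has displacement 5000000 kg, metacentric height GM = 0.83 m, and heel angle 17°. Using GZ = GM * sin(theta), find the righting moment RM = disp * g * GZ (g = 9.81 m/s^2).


Formula: GZ = GM * sin(theta); RM = disp * g * GZ
Step 1 — GZ = 0.83 * sin(17°) = 0.83 * 0.292372 = 0.242669 m
Step 2 — RM = 5000000 * 9.81 * 0.242669 ≈ 11903000 N·m (5 s.f.)

11903000 N·m


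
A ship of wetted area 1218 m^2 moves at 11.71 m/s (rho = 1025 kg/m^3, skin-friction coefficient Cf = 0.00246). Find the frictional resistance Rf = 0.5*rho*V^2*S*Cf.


Formula: Rf = 0.5 * rho * V^2 * S * Cf
Step 1 — V^2 = 11.71^2 = 137.1241
Step 2 — 0.5 * rho * V^2 = 0.5 * 1025 * 137.1241 = 70276.10125
Step 3 — Rf = 70276.10125 * 1218 * 0.00246 ≈ 210570 N (5 s.f.)

210570 N


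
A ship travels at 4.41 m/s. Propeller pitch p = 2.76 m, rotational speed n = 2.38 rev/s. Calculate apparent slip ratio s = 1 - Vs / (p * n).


Formula: s = 1 - Vs / (p * n)
Step 1 — p * n = 2.76 * 2.38 = 6.5688
Step 2 — Vs / (p*n) = 4.41 / 6.5688 = 0.671355 (6 d.p.)
Step 3 — s = 1 - 0.671355 = 0.328645

0.328645


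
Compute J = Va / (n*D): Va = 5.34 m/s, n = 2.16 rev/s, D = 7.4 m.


Formula: J = Va / (n * D)
Step 1 — n * D = 2.16 * 7.4 = 15.984
Step 2 — J = 5.34 / 15.984 ≈ 0.33408 (5 s.f.)

0.33408


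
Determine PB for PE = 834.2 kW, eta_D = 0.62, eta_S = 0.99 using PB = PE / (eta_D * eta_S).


Formula: PB = PE / (eta_D * eta_S)
Step 1 — combined efficiency = eta_D * eta_S = 0.62 * 0.99 = 0.6138
Step 2 — PB = 834.2 / 0.6138 ≈ 1359.1 kW (5 s.f.)

1359.1 kW


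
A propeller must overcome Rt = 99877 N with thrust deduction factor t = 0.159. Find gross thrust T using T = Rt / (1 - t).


Formula: T = Rt / (1 - t)
Step 1 — (1 - t) = 1 - 0.159 = 0.841
Step 2 — T = 99877 / 0.841 ≈ 118760 N (5 s.f.)

118760 N


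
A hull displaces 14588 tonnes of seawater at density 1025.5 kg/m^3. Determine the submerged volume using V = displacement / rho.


Formula: V = mass / rho
Step 1 — convert tonnes to kg: 14588 t * 1000 = 14588000 kg
Step 2 — V = 14588000 / 1025.5 ≈ 14225 m^3 (5 s.f.)

14225 m^3


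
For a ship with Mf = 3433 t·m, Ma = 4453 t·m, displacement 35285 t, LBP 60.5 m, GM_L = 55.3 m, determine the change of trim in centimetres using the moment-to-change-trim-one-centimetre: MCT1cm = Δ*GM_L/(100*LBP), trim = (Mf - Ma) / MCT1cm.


Formula: net trimming moment = Mf - Ma; MCT1cm = Δ*GM_L/(100*LBP); trim = net moment / MCT1cm
Step 1 — net trimming moment = 3433 - 4453 = -1020 t·m
Step 2 — MCT1cm = 35285 * 55.3 / (100 * 60.5) = 322.5224 t·m/cm
Step 3 — trim = -1020 / 322.5224 ≈ -3.1626 cm (5 s.f.)

-3.1626 cm


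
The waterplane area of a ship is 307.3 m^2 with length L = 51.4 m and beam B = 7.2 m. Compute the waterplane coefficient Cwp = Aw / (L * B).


Formula: Cwp = Aw / (L * B)
Step 1 — L * B = 51.4 * 7.2 = 370.08 m^2
Step 2 — Cwp = 307.3 / 370.08 ≈ 0.83036 (5 s.f.)

0.83036


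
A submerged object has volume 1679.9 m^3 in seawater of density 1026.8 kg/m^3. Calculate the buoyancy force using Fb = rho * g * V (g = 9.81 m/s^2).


Formula: Fb = rho * g * V
Substituting: Fb = 1026.8 * 9.81 * 1679.9
Intermediate: 1026.8 * 9.81 = 10072.908
Result: Fb = 10072.908 * 1679.9 ≈ 16921000 N (5 s.f.)

16921000 N


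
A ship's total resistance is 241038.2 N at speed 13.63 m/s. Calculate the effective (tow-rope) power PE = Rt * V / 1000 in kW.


Formula: PE = Rt * V / 1000 (kW)
Step 1 — PE (W) = 241038.2 * 13.63 = 3285350.666 W
Step 2 — PE (kW) = 3285350.666 / 1000 ≈ 3285.4 kW (5 s.f.)

3285.4 kW


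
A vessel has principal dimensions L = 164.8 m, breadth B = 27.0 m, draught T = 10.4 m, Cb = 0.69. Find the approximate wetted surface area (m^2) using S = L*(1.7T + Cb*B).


Formula: S = 1.7*L*T + V/T with V = Cb*L*B*T, i.e. S = L * (1.7*T + Cb*B)
Step 1 — 1.7*T = 1.7 * 10.4 = 17.68 m
Step 2 — Cb*B = 0.69 * 27.0 = 18.63 m
Step 3 — 1.7*T + Cb*B = 17.68 + 18.63 = 36.31 m
Step 4 — S = 164.8 * 36.31 ≈ 5983.9 m^2 (5 s.f.)

5983.9 m^2


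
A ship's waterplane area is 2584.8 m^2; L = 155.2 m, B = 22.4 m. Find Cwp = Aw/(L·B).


Formula: Cwp = Aw / (L * B)
Step 1 — L * B = 155.2 * 22.4 = 3476.48 m^2
Step 2 — Cwp = 2584.8 / 3476.48 ≈ 0.74351 (5 s.f.)

0.74351


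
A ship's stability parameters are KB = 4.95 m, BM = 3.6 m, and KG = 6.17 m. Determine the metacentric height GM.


Formula: GM = KB + BM - KG
Step 1 — KM = KB + BM = 4.95 + 3.6 = 8.55 m
Step 2 — GM = KM - KG = 8.55 - 6.17 = 2.38 m

2.38 m
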